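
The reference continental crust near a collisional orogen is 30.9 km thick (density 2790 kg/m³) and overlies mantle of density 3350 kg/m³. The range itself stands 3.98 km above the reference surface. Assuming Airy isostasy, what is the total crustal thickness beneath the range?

54.7 km

Root depth r = h ρ_c / (ρ_m − ρ_c) = 3.98 km × 2790 / 560 = 19.83 km.
Total thickness = T + h + r = 30.9 km + 3.98 km + 19.83 km = 54.7 km.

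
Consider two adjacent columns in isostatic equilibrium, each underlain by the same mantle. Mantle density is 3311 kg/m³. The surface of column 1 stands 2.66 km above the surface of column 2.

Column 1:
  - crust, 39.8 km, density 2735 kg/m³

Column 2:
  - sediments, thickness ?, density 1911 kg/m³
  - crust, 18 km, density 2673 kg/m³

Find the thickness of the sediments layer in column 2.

Take the compensation level at the base of the deeper column (depth z_c below the surface of column 1) and equate Σ ρ_i t_i down to z_c; mantle fills any gap and the z_c terms cancel.
Column 1: 39.8×2735 + (z_c − 39.8)×3311
Column 2: 2.66×0 + x×1911 + 18×2673 + (z_c − 2.66 − 18 − x)×3311
The z_c×3311 term appears on both sides and cancels. Collect the known terms of each column as K = Σ(ρt)_known − 3311 × (depth of known layers): K_1 = 108853 − 3311×39.8 = −22924.8; K_2 = 48114 − 3311×(2.66 + 18) = −20291.26.
Balance: K_1 = K_2 − x×(3311 − 1911), so x = (K_2 − K_1)/(3311 − 1911) = 2633.54/1400 = 1.88 km.

1.88 km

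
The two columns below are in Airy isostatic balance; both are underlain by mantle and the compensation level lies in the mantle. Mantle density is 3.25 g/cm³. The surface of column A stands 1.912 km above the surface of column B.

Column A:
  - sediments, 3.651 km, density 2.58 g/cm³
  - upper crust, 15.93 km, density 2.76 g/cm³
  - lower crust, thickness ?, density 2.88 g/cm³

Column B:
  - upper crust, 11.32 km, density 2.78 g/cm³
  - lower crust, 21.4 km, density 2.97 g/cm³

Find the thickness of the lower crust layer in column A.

19.7 km

Take the compensation level at the base of the deeper column (depth z_c below the surface of column A) and equate Σ ρ_i t_i down to z_c; mantle fills any gap and the z_c terms cancel.
Column A: 3.651×2.58 + 15.93×2.76 + x×2.88 + (z_c − 19.581 − x)×3.25
Column B: 1.912×0 + 11.32×2.78 + 21.4×2.97 + (z_c − 1.912 − 32.72)×3.25
The z_c×3.25 term appears on both sides and cancels. Collect the known terms of each column as K = Σ(ρt)_known − 3.25 × (depth of known layers): K_A = 53.38638 − 3.25×19.581 = −10.25187; K_B = 95.0276 − 3.25×(1.912 + 32.72) = −17.5264.
Balance: K_A − x×(3.25 − 2.88) = K_B, so x = (K_A − K_B)/(3.25 − 2.88) = 7.27453/0.37 = 19.7 km.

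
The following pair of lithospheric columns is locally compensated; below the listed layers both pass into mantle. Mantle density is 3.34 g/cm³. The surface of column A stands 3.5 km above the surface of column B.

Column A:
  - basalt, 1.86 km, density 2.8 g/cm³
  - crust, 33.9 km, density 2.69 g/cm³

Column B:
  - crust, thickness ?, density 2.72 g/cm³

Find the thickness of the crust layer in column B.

18.3 km

Take the compensation level at the base of the deeper column (depth z_c below the surface of column A) and equate Σ ρ_i t_i down to z_c; mantle fills any gap and the z_c terms cancel.
Column A: 1.86×2.8 + 33.9×2.69 + (z_c − 35.76)×3.34
Column B: 3.5×0 + x×2.72 + (z_c − 3.5 − 0 − x)×3.34
The z_c×3.34 term appears on both sides and cancels. Collect the known terms of each column as K = Σ(ρt)_known − 3.34 × (depth of known layers): K_A = 96.399 − 3.34×35.76 = −23.0394; K_B = 0 − 3.34×(3.5 + 0) = −11.69.
Balance: K_A = K_B − x×(3.34 − 2.72), so x = (K_B − K_A)/(3.34 − 2.72) = 11.3494/0.62 = 18.3 km.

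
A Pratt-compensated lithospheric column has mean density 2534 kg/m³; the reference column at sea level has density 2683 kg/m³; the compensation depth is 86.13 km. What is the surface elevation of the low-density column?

ρ_ref D = ρ (D + h) → h = D (ρ_ref − ρ)/ρ.
h = 86.13 km × (2683 − 2534)/2534 = 5.06 km.

5.06 km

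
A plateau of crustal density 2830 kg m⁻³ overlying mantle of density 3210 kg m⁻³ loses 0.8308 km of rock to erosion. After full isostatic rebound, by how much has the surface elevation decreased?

0.0984 km

Rebound u = e ρ_c/ρ_m = 0.8308 km × 2830/3210 = 0.7324 km.
Net surface drop = e − u = 0.8308 km − 0.7324 km = e (ρ_m − ρ_c)/ρ_m = 0.0984 km.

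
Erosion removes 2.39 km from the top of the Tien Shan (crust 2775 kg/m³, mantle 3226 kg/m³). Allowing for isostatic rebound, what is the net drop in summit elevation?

Rebound u = e ρ_c/ρ_m = 2.39 km × 2775/3226 = 2.056 km.
Net surface drop = e − u = 2.39 km − 2.056 km = e (ρ_m − ρ_c)/ρ_m = 0.334 km.

0.334 km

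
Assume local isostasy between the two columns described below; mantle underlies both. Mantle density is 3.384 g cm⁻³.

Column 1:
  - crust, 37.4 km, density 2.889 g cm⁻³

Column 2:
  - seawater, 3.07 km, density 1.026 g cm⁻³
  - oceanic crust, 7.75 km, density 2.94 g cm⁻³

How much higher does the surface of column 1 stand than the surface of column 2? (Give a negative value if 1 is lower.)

For any compensation level in the mantle, the mantle terms cancel and isostasy reduces to e = (Σt_1 − Σt_2) − (Σ(ρt)_1 − Σ(ρt)_2) / ρ_m.
Σt_1 = 37.4 km; Σt_2 = 10.82 km; Σ(ρt)_1 = 108.0486; Σ(ρt)_2 = 25.93482 (in km·g cm⁻³).
e = (37.4 − 10.82) − (108.0486 − 25.93482) / 3.384 = 2.31 km.

2.31 km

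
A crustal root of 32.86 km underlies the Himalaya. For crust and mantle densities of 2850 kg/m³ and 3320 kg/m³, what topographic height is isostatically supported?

By Archimedes' principle applied to the lithosphere: ρ_c h = (ρ_m − ρ_c) r.
h = r (ρ_m − ρ_c) / ρ_c = 32.86 km × (3320 − 2850) / 2850 = 5.42 km.

5.42 km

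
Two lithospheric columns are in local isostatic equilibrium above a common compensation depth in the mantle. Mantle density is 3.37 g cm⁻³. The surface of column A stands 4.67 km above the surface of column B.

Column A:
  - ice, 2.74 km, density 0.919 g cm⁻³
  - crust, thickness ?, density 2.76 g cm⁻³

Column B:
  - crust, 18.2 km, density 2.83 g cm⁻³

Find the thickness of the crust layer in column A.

30.9 km

Take the compensation level at the base of the deeper column (depth z_c below the surface of column A) and equate Σ ρ_i t_i down to z_c; mantle fills any gap and the z_c terms cancel.
Column A: 2.74×0.919 + x×2.76 + (z_c − 2.74 − x)×3.37
Column B: 4.67×0 + 18.2×2.83 + (z_c − 4.67 − 18.2)×3.37
The z_c×3.37 term appears on both sides and cancels. Collect the known terms of each column as K = Σ(ρt)_known − 3.37 × (depth of known layers): K_A = 2.51806 − 3.37×2.74 = −6.71574; K_B = 51.506 − 3.37×(4.67 + 18.2) = −25.5659.
Balance: K_A − x×(3.37 − 2.76) = K_B, so x = (K_A − K_B)/(3.37 − 2.76) = 18.8502/0.61 = 30.9 km.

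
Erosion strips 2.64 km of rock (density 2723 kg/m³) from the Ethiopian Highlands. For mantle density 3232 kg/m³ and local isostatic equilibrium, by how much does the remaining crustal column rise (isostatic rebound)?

2.22 km

Unloading: uplift u = e ρ_c/ρ_m = 2.64 km × 2723/3232 = 2.22 km.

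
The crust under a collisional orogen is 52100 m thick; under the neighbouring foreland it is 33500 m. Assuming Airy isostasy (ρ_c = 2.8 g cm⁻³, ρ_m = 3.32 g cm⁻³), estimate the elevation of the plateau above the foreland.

2910 m

Excess crust Δ = 52100 m − 33500 m = 18600 m, split between elevation h and root r with h + r = Δ.
Airy balance ρ_c h = (ρ_m − ρ_c) r gives r = h ρ_c/(ρ_m − ρ_c), so h (1 + ρ_c/(ρ_m − ρ_c)) = Δ, i.e. h = Δ (ρ_m − ρ_c)/ρ_m.
h = 18600 m × 0.52/3.32 = 2910 m.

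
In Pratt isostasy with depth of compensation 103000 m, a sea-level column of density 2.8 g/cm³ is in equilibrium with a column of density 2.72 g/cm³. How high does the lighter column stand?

ρ_ref D = ρ (D + h) → h = D (ρ_ref − ρ)/ρ.
h = 103000 m × (2.8 − 2.72)/2.72 = 3030 m.

3030 m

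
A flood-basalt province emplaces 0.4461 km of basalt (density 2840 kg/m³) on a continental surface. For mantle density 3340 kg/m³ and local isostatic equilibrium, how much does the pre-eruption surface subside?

Subaerial loading: s = t ρ_load / ρ_m.
s = 0.4461 km × 2840/3340 = 0.379 km.

0.379 km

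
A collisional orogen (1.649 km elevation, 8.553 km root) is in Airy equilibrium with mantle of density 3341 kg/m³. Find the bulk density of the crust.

ρ_c h = (ρ_m − ρ_c) r → ρ_c (h + r) = ρ_m r → ρ_c = ρ_m r / (h + r).
ρ_c = 3341 × 8.553 km / (1.649 km + 8.553 km) = 2800 kg/m³.

2800 kg/m³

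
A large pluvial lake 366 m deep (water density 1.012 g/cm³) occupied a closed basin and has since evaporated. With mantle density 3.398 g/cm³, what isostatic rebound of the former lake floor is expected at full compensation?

u = d ρ_w/ρ_m = 366 m × 1.012/3.398 = 109 m.

109 m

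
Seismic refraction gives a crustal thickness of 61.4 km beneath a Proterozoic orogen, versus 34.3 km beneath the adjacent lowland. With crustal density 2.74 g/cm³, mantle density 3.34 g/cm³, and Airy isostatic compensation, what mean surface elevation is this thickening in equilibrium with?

4.87 km

Excess crust Δ = 61.4 km − 34.3 km = 27.1 km, split between elevation h and root r with h + r = Δ.
Airy balance ρ_c h = (ρ_m − ρ_c) r gives r = h ρ_c/(ρ_m − ρ_c), so h (1 + ρ_c/(ρ_m − ρ_c)) = Δ, i.e. h = Δ (ρ_m − ρ_c)/ρ_m.
h = 27.1 km × 0.6/3.34 = 4.87 km.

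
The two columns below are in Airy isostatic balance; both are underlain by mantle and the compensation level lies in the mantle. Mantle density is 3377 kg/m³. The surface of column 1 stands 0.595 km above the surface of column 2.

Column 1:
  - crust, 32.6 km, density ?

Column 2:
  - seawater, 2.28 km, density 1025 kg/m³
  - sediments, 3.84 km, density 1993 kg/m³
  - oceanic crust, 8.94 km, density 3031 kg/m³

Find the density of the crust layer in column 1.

2890 kg/m³

Take the compensation level at the base of the deeper column (depth z_c below the surface of column 1) and equate Σ ρ_i t_i down to z_c; mantle fills any gap and the z_c terms cancel.
Column 1: 32.6×ρ + (z_c − 32.6)×3377
Column 2: 0.595×0 + 2.28×1025 + 3.84×1993 + 8.94×3031 + (z_c − 0.595 − 15.06)×3377
The z_c×3377 term appears on both sides and cancels. Collect the known terms of each column as K = Σ(ρt)_known − 3377 × (depth of known layers): K_1 = 0 − 3377×32.6 = −110090.2; K_2 = 37087.26 − 3377×(0.595 + 15.06) = −15779.675.
Balance: K_1 + 32.6×ρ = K_2, so ρ = (K_2 − K_1)/32.6 = 94310.5/32.6 = 2890 kg/m³.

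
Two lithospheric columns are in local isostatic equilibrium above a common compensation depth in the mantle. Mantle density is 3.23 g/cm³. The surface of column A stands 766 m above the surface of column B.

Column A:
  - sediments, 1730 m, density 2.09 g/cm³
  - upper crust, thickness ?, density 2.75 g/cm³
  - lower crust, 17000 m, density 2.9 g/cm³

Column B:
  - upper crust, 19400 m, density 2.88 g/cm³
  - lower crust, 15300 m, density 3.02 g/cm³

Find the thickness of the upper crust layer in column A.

Take the compensation level at the base of the deeper column (depth z_c below the surface of column A) and equate Σ ρ_i t_i down to z_c; mantle fills any gap and the z_c terms cancel.
Column A: 1730×2.09 + x×2.75 + 17000×2.9 + (z_c − 18730 − x)×3.23
Column B: 766×0 + 19400×2.88 + 15300×3.02 + (z_c − 766 − 34700)×3.23
The z_c×3.23 term appears on both sides and cancels. Collect the known terms of each column as K = Σ(ρt)_known − 3.23 × (depth of known layers): K_A = 52915.7 − 3.23×18730 = −7582.2; K_B = 102078 − 3.23×(766 + 34700) = −12477.18.
Balance: K_A − x×(3.23 − 2.75) = K_B, so x = (K_A − K_B)/(3.23 − 2.75) = 4894.98/0.48 = 10200 m.

10200 m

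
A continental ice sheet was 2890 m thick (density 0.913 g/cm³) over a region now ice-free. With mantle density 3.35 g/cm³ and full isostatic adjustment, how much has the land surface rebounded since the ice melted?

788 m

Removing the load lets mantle flow back in; uplift u satisfies ρ_ice t = ρ_m u.
u = t ρ_ice/ρ_m = 2890 m × 0.913/3.35 = 788 m.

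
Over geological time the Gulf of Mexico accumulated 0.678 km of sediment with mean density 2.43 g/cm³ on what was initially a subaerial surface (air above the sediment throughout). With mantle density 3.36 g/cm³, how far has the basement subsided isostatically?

Subaerial load: s = t ρ_sed / ρ_m = 0.678 km × 2.43/3.36 = 0.49 km.

0.49 km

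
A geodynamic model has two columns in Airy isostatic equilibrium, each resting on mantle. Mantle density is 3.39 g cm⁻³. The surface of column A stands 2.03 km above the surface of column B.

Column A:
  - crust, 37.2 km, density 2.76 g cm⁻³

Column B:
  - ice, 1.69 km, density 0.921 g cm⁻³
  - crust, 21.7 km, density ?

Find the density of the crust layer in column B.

Take the compensation level at the base of the deeper column (depth z_c below the surface of column A) and equate Σ ρ_i t_i down to z_c; mantle fills any gap and the z_c terms cancel.
Column A: 37.2×2.76 + (z_c − 37.2)×3.39
Column B: 2.03×0 + 1.69×0.921 + 21.7×ρ + (z_c − 2.03 − 23.39)×3.39
The z_c×3.39 term appears on both sides and cancels. Collect the known terms of each column as K = Σ(ρt)_known − 3.39 × (depth of known layers): K_A = 102.672 − 3.39×37.2 = −23.436; K_B = 1.55649 − 3.39×(2.03 + 23.39) = −84.61731.
Balance: K_A = K_B + 21.7×ρ, so ρ = (K_A − K_B)/21.7 = 61.1813/21.7 = 2.82 g cm⁻³.

2.82 g cm⁻³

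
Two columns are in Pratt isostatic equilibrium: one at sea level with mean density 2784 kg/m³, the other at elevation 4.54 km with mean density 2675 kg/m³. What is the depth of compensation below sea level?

ρ_ref D = ρ (D + h) → D (ρ_ref − ρ) = ρ h.
D = ρ h/(ρ_ref − ρ) = 2675 × 4.54 km/(2784 − 2675) = 111 km.

111 km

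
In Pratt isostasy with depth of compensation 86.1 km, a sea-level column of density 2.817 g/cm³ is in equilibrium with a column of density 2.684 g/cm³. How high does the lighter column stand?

ρ_ref D = ρ (D + h) → h = D (ρ_ref − ρ)/ρ.
h = 86.1 km × (2.817 − 2.684)/2.684 = 4.27 km.

4.27 km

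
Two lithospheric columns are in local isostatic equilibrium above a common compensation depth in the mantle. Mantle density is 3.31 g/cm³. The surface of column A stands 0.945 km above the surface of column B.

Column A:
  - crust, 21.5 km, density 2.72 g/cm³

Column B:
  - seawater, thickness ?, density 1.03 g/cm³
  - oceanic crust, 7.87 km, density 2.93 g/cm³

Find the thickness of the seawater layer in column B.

Take the compensation level at the base of the deeper column (depth z_c below the surface of column A) and equate Σ ρ_i t_i down to z_c; mantle fills any gap and the z_c terms cancel.
Column A: 21.5×2.72 + (z_c − 21.5)×3.31
Column B: 0.945×0 + x×1.03 + 7.87×2.93 + (z_c − 0.945 − 7.87 − x)×3.31
The z_c×3.31 term appears on both sides and cancels. Collect the known terms of each column as K = Σ(ρt)_known − 3.31 × (depth of known layers): K_A = 58.48 − 3.31×21.5 = −12.685; K_B = 23.0591 − 3.31×(0.945 + 7.87) = −6.11855.
Balance: K_A = K_B − x×(3.31 − 1.03), so x = (K_B − K_A)/(3.31 − 1.03) = 6.56645/2.28 = 2.88 km.

2.88 km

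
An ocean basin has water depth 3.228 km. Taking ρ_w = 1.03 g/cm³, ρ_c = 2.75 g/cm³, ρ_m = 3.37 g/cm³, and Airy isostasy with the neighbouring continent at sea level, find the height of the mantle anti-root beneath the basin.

Equating mass per unit area of the two columns: replacing crust with seawater at the top is compensated by replacing crust with mantle at the base: d (ρ_c − ρ_w) = a (ρ_m − ρ_c).
a = d (ρ_c − ρ_w)/(ρ_m − ρ_c) = 3.228 km × 1.72/0.62 = 8.96 km.

8.96 km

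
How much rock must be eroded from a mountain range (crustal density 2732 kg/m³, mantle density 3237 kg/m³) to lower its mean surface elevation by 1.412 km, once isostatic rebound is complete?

9.05 km

Net drop Δ = e − u = e − e ρ_c/ρ_m = e (ρ_m − ρ_c)/ρ_m.
e = Δ ρ_m/(ρ_m − ρ_c) = 1.412 km × 3237/505 = 9.05 km.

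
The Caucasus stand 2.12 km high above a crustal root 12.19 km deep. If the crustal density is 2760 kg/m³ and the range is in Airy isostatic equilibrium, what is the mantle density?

Airy balance: ρ_c h = (ρ_m − ρ_c) r → ρ_m = ρ_c (1 + h/r).
ρ_m = 2760 × (1 + 2.12 km/12.19 km) = 3240 kg/m³.

3240 kg/m³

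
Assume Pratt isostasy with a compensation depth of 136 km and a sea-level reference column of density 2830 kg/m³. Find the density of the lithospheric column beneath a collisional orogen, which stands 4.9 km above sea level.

Pratt balance: ρ_ref D = ρ (D + h).
ρ = ρ_ref D/(D + h) = 2830 × 136 km/(136 km + 4.9 km) = 2730 kg/m³.

2730 kg/m³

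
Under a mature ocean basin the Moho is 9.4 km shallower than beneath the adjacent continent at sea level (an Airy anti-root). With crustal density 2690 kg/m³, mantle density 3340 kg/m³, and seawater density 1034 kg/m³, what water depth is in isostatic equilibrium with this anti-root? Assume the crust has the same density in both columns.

3.69 km

Replacing a thickness d of crust by seawater at the top must be balanced by replacing crust with mantle at the base: d (ρ_c − ρ_w) = a (ρ_m − ρ_c).
d = a (ρ_m − ρ_c)/(ρ_c − ρ_w) = 9.4 km × 650/1656 = 3.69 km.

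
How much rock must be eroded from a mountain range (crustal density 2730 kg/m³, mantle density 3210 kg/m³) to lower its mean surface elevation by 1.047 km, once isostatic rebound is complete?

7 km

Net drop Δ = e − u = e − e ρ_c/ρ_m = e (ρ_m − ρ_c)/ρ_m.
e = Δ ρ_m/(ρ_m − ρ_c) = 1.047 km × 3210/480 = 7 km.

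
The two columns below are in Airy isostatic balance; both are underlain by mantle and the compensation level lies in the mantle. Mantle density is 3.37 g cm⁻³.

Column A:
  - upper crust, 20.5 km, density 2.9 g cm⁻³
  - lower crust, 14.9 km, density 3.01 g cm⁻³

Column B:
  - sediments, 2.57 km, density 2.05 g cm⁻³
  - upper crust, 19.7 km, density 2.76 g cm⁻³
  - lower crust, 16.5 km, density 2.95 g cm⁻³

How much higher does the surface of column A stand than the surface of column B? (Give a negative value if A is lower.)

For any compensation level in the mantle, the mantle terms cancel and isostasy reduces to e = (Σt_A − Σt_B) − (Σ(ρt)_A − Σ(ρt)_B) / ρ_m.
Σt_A = 35.4 km; Σt_B = 38.77 km; Σ(ρt)_A = 104.299; Σ(ρt)_B = 108.3155 (in km·g cm⁻³).
e = (35.4 − 38.77) − (104.299 − 108.3155) / 3.37 = −2.18 km.

−2.18 km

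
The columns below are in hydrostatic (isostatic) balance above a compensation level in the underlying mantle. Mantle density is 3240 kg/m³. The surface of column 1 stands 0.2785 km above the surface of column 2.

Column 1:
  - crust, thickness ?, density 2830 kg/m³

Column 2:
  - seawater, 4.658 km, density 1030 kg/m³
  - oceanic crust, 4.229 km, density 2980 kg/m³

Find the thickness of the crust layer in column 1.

30 km

Take the compensation level at the base of the deeper column (depth z_c below the surface of column 1) and equate Σ ρ_i t_i down to z_c; mantle fills any gap and the z_c terms cancel.
Column 1: x×2830 + (z_c − 0 − x)×3240
Column 2: 0.2785×0 + 4.658×1030 + 4.229×2980 + (z_c − 0.2785 − 8.887)×3240
The z_c×3240 term appears on both sides and cancels. Collect the known terms of each column as K = Σ(ρt)_known − 3240 × (depth of known layers): K_1 = 0 − 3240×0 = 0; K_2 = 17400.16 − 3240×(0.2785 + 8.887) = −12296.06.
Balance: K_1 − x×(3240 − 2830) = K_2, so x = (K_1 − K_2)/(3240 − 2830) = 12296.1/410 = 30 km.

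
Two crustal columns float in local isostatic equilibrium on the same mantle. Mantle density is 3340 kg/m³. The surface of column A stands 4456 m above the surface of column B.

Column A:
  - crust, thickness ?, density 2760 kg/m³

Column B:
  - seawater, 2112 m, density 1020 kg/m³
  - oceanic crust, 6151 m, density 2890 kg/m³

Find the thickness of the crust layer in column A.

38900 m

Take the compensation level at the base of the deeper column (depth z_c below the surface of column A) and equate Σ ρ_i t_i down to z_c; mantle fills any gap and the z_c terms cancel.
Column A: x×2760 + (z_c − 0 − x)×3340
Column B: 4456×0 + 2112×1020 + 6151×2890 + (z_c − 4456 − 8263)×3340
The z_c×3340 term appears on both sides and cancels. Collect the known terms of each column as K = Σ(ρt)_known − 3340 × (depth of known layers): K_A = 0 − 3340×0 = 0; K_B = 19930630 − 3340×(4456 + 8263) = −22550830.
Balance: K_A − x×(3340 − 2760) = K_B, so x = (K_A − K_B)/(3340 − 2760) = 22550800/580 = 38900 m.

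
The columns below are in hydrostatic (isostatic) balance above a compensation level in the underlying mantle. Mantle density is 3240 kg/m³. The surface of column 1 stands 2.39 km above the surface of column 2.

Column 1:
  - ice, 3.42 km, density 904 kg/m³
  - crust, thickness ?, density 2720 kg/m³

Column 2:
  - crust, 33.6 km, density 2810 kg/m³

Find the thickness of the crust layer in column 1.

27.3 km

Take the compensation level at the base of the deeper column (depth z_c below the surface of column 1) and equate Σ ρ_i t_i down to z_c; mantle fills any gap and the z_c terms cancel.
Column 1: 3.42×904 + x×2720 + (z_c − 3.42 − x)×3240
Column 2: 2.39×0 + 33.6×2810 + (z_c − 2.39 − 33.6)×3240
The z_c×3240 term appears on both sides and cancels. Collect the known terms of each column as K = Σ(ρt)_known − 3240 × (depth of known layers): K_1 = 3091.68 − 3240×3.42 = −7989.12; K_2 = 94416 − 3240×(2.39 + 33.6) = −22191.6.
Balance: K_1 − x×(3240 − 2720) = K_2, so x = (K_1 − K_2)/(3240 − 2720) = 14202.5/520 = 27.3 km.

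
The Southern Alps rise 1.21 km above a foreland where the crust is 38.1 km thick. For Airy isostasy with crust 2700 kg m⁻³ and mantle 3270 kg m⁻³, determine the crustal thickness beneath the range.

Root depth r = h ρ_c / (ρ_m − ρ_c) = 1.21 km × 2700 / 570 = 5.732 km.
Total thickness = T + h + r = 38.1 km + 1.21 km + 5.732 km = 45 km.

45 km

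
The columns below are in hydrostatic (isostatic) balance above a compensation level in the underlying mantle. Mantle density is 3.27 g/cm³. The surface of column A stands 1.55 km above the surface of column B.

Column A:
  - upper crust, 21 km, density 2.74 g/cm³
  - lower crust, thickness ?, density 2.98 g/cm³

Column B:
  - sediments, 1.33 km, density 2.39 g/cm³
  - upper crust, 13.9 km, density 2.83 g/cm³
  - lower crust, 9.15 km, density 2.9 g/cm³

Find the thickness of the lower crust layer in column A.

15.9 km

Take the compensation level at the base of the deeper column (depth z_c below the surface of column A) and equate Σ ρ_i t_i down to z_c; mantle fills any gap and the z_c terms cancel.
Column A: 21×2.74 + x×2.98 + (z_c − 21 − x)×3.27
Column B: 1.55×0 + 1.33×2.39 + 13.9×2.83 + 9.15×2.9 + (z_c − 1.55 − 24.38)×3.27
The z_c×3.27 term appears on both sides and cancels. Collect the known terms of each column as K = Σ(ρt)_known − 3.27 × (depth of known layers): K_A = 57.54 − 3.27×21 = −11.13; K_B = 69.0507 − 3.27×(1.55 + 24.38) = −15.7404.
Balance: K_A − x×(3.27 − 2.98) = K_B, so x = (K_A − K_B)/(3.27 − 2.98) = 4.6104/0.29 = 15.9 km.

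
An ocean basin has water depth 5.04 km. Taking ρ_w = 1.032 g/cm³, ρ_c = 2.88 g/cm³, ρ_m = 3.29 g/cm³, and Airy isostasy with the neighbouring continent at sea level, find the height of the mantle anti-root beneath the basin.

For local isostatic compensation: replacing crust with seawater at the top is compensated by replacing crust with mantle at the base: d (ρ_c − ρ_w) = a (ρ_m − ρ_c).
a = d (ρ_c − ρ_w)/(ρ_m − ρ_c) = 5.04 km × 1.848/0.41 = 22.7 km.

22.7 km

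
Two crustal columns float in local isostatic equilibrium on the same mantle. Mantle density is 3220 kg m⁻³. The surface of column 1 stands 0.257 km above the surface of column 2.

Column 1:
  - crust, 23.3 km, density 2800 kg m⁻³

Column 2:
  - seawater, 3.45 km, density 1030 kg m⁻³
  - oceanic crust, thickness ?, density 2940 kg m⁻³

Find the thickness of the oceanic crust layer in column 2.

Take the compensation level at the base of the deeper column (depth z_c below the surface of column 1) and equate Σ ρ_i t_i down to z_c; mantle fills any gap and the z_c terms cancel.
Column 1: 23.3×2800 + (z_c − 23.3)×3220
Column 2: 0.257×0 + 3.45×1030 + x×2940 + (z_c − 0.257 − 3.45 − x)×3220
The z_c×3220 term appears on both sides and cancels. Collect the known terms of each column as K = Σ(ρt)_known − 3220 × (depth of known layers): K_1 = 65240 − 3220×23.3 = −9786; K_2 = 3553.5 − 3220×(0.257 + 3.45) = −8383.04.
Balance: K_1 = K_2 − x×(3220 − 2940), so x = (K_2 − K_1)/(3220 − 2940) = 1402.96/280 = 5.01 km.

5.01 km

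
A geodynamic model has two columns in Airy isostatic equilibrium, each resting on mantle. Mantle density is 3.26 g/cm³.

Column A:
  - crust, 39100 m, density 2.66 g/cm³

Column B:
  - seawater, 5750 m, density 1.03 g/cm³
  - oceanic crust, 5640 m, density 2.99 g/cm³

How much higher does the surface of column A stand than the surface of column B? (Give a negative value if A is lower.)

2800 m

For any compensation level in the mantle, the mantle terms cancel and isostasy reduces to e = (Σt_A − Σt_B) − (Σ(ρt)_A − Σ(ρt)_B) / ρ_m.
Σt_A = 39100 m; Σt_B = 11390 m; Σ(ρt)_A = 104006; Σ(ρt)_B = 22786.1 (in m·g/cm³).
e = (39100 − 11390) − (104006 − 22786.1) / 3.26 = 2800 m.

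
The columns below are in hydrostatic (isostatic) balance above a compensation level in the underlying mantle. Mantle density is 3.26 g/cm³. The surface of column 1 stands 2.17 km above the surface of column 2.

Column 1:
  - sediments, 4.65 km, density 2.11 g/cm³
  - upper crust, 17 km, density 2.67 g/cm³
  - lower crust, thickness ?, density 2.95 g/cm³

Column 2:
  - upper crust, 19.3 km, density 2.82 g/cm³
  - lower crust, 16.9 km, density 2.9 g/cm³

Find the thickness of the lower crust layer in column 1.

Take the compensation level at the base of the deeper column (depth z_c below the surface of column 1) and equate Σ ρ_i t_i down to z_c; mantle fills any gap and the z_c terms cancel.
Column 1: 4.65×2.11 + 17×2.67 + x×2.95 + (z_c − 21.65 − x)×3.26
Column 2: 2.17×0 + 19.3×2.82 + 16.9×2.9 + (z_c − 2.17 − 36.2)×3.26
The z_c×3.26 term appears on both sides and cancels. Collect the known terms of each column as K = Σ(ρt)_known − 3.26 × (depth of known layers): K_1 = 55.2015 − 3.26×21.65 = −15.3775; K_2 = 103.436 − 3.26×(2.17 + 36.2) = −21.6502.
Balance: K_1 − x×(3.26 − 2.95) = K_2, so x = (K_1 − K_2)/(3.26 − 2.95) = 6.2727/0.31 = 20.2 km.

20.2 km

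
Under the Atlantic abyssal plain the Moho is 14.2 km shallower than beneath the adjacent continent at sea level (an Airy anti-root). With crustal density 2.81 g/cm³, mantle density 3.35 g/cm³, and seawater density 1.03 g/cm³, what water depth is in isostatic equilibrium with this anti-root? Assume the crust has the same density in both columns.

Replacing a thickness d of crust by seawater at the top must be balanced by replacing crust with mantle at the base: d (ρ_c − ρ_w) = a (ρ_m − ρ_c).
d = a (ρ_m − ρ_c)/(ρ_c − ρ_w) = 14.2 km × 0.54/1.78 = 4.31 km.

4.31 km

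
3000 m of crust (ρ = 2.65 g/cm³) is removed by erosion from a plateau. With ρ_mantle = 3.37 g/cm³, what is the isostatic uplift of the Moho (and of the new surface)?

Unloading: uplift u = e ρ_c/ρ_m = 3000 m × 2.65/3.37 = 2360 m.

2360 m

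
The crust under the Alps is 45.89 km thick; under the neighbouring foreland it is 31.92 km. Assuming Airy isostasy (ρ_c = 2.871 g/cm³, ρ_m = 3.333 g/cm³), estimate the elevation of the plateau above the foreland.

1.94 km

Excess crust Δ = 45.89 km − 31.92 km = 13.97 km, split between elevation h and root r with h + r = Δ.
Airy balance ρ_c h = (ρ_m − ρ_c) r gives r = h ρ_c/(ρ_m − ρ_c), so h (1 + ρ_c/(ρ_m − ρ_c)) = Δ, i.e. h = Δ (ρ_m − ρ_c)/ρ_m.
h = 13.97 km × 0.462/3.333 = 1.94 km.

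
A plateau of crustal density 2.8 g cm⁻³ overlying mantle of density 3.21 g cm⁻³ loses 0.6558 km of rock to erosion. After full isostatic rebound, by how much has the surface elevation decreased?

0.0838 km

Rebound u = e ρ_c/ρ_m = 0.6558 km × 2.8/3.21 = 0.572 km.
Net surface drop = e − u = 0.6558 km − 0.572 km = e (ρ_m − ρ_c)/ρ_m = 0.0838 km.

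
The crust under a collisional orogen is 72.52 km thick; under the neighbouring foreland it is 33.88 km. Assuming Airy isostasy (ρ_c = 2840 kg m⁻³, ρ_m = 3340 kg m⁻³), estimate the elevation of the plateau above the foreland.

Excess crust Δ = 72.52 km − 33.88 km = 38.64 km, split between elevation h and root r with h + r = Δ.
Airy balance ρ_c h = (ρ_m − ρ_c) r gives r = h ρ_c/(ρ_m − ρ_c), so h (1 + ρ_c/(ρ_m − ρ_c)) = Δ, i.e. h = Δ (ρ_m − ρ_c)/ρ_m.
h = 38.64 km × 500/3340 = 5.78 km.

5.78 km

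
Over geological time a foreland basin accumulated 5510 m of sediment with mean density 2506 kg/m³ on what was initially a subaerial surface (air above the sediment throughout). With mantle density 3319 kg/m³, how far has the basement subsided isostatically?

Subaerial load: s = t ρ_sed / ρ_m = 5510 m × 2506/3319 = 4160 m.

4160 m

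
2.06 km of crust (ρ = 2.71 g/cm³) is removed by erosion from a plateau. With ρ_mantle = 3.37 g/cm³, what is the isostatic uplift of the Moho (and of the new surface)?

1.66 km

Unloading: uplift u = e ρ_c/ρ_m = 2.06 km × 2.71/3.37 = 1.66 km.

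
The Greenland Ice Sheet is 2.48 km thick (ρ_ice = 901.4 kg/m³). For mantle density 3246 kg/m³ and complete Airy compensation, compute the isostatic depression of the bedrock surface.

0.689 km

Isostatic balance requires: the ice load ρ_ice t is balanced by mantle displaced below, ρ_m s.
s = t ρ_ice / ρ_m = 2.48 km × 901.4/3246 = 0.689 km.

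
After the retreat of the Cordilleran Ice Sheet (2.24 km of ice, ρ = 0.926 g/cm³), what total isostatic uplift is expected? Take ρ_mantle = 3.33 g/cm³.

Removing the load lets mantle flow back in; uplift u satisfies ρ_ice t = ρ_m u.
u = t ρ_ice/ρ_m = 2.24 km × 0.926/3.33 = 0.623 km.

0.623 km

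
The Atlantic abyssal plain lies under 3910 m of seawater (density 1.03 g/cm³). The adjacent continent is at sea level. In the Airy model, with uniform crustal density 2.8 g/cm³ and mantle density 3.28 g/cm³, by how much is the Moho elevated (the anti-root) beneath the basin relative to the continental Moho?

By Archimedes' principle applied to the lithosphere: replacing crust with seawater at the top is compensated by replacing crust with mantle at the base: d (ρ_c − ρ_w) = a (ρ_m − ρ_c).
a = d (ρ_c − ρ_w)/(ρ_m − ρ_c) = 3910 m × 1.77/0.48 = 14400 m.

14400 m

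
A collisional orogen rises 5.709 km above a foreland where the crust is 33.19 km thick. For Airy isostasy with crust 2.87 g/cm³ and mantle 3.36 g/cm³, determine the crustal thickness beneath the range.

Root depth r = h ρ_c / (ρ_m − ρ_c) = 5.709 km × 2.87 / 0.49 = 33.44 km.
Total thickness = T + h + r = 33.19 km + 5.709 km + 33.44 km = 72.3 km.

72.3 km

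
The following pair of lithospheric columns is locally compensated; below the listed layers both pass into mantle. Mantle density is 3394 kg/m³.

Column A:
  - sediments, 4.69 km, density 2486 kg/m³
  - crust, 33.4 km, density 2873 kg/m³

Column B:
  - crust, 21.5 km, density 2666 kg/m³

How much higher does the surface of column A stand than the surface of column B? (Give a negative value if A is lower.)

1.77 km

For any compensation level in the mantle, the mantle terms cancel and isostasy reduces to e = (Σt_A − Σt_B) − (Σ(ρt)_A − Σ(ρt)_B) / ρ_m.
Σt_A = 38.09 km; Σt_B = 21.5 km; Σ(ρt)_A = 107617.54; Σ(ρt)_B = 57319 (in km·kg/m³).
e = (38.09 − 21.5) − (107617.54 − 57319) / 3394 = 1.77 km.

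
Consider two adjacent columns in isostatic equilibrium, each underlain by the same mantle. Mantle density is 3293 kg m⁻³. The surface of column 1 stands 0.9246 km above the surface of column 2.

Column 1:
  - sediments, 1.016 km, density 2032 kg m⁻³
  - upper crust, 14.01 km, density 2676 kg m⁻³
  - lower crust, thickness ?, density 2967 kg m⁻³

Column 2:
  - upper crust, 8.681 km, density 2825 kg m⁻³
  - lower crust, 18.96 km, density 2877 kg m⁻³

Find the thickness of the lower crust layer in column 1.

15.6 km

Take the compensation level at the base of the deeper column (depth z_c below the surface of column 1) and equate Σ ρ_i t_i down to z_c; mantle fills any gap and the z_c terms cancel.
Column 1: 1.016×2032 + 14.01×2676 + x×2967 + (z_c − 15.026 − x)×3293
Column 2: 0.9246×0 + 8.681×2825 + 18.96×2877 + (z_c − 0.9246 − 27.641)×3293
The z_c×3293 term appears on both sides and cancels. Collect the known terms of each column as K = Σ(ρt)_known − 3293 × (depth of known layers): K_1 = 39555.272 − 3293×15.026 = −9925.346; K_2 = 79071.745 − 3293×(0.9246 + 27.641) = −14994.7758.
Balance: K_1 − x×(3293 − 2967) = K_2, so x = (K_1 − K_2)/(3293 − 2967) = 5069.43/326 = 15.6 km.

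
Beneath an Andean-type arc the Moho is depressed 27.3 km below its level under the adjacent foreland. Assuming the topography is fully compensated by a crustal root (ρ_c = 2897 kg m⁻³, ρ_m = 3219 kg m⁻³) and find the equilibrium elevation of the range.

3.03 km

Isostatic balance requires: ρ_c h = (ρ_m − ρ_c) r.
h = r (ρ_m − ρ_c) / ρ_c = 27.3 km × (3219 − 2897) / 2897 = 3.03 km.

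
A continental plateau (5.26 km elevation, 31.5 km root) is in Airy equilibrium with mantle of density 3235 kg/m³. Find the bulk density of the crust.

2770 kg/m³

ρ_c h = (ρ_m − ρ_c) r → ρ_c (h + r) = ρ_m r → ρ_c = ρ_m r / (h + r).
ρ_c = 3235 × 31.5 km / (5.26 km + 31.5 km) = 2770 kg/m³.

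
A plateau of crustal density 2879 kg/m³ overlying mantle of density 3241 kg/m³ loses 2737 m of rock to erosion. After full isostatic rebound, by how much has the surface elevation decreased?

Rebound u = e ρ_c/ρ_m = 2737 m × 2879/3241 = 2431 m.
Net surface drop = e − u = 2737 m − 2431 m = e (ρ_m − ρ_c)/ρ_m = 306 m.

306 m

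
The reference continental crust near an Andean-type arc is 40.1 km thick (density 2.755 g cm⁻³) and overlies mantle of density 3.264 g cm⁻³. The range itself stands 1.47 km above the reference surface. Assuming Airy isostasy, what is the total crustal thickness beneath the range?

Root depth r = h ρ_c / (ρ_m − ρ_c) = 1.47 km × 2.755 / 0.509 = 7.956 km.
Total thickness = T + h + r = 40.1 km + 1.47 km + 7.956 km = 49.5 km.

49.5 km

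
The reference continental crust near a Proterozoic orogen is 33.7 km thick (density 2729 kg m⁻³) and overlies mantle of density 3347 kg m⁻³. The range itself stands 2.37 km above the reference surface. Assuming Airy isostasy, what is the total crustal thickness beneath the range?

Root depth r = h ρ_c / (ρ_m − ρ_c) = 2.37 km × 2729 / 618 = 10.47 km.
Total thickness = T + h + r = 33.7 km + 2.37 km + 10.47 km = 46.5 km.

46.5 km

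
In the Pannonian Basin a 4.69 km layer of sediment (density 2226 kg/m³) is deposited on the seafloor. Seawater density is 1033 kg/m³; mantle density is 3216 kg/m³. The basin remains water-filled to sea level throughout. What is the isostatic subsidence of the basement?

Submarine loading: the sediment displaces seawater, and the subsidence is in turn flooded, so s (ρ_m − ρ_w) = t (ρ_sed − ρ_w).
s = 4.69 km × (2226 − 1033) / (3216 − 1033) = 2.56 km.

2.56 km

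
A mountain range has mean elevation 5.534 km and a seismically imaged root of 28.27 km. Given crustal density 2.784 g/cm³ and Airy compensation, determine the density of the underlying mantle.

Airy balance: ρ_c h = (ρ_m − ρ_c) r → ρ_m = ρ_c (1 + h/r).
ρ_m = 2.784 × (1 + 5.534 km/28.27 km) = 3.33 g/cm³.

3.33 g/cm³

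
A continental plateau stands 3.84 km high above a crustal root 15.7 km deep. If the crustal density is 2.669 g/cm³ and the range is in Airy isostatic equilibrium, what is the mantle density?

3.32 g/cm³

Airy balance: ρ_c h = (ρ_m − ρ_c) r → ρ_m = ρ_c (1 + h/r).
ρ_m = 2.669 × (1 + 3.84 km/15.7 km) = 3.32 g/cm³.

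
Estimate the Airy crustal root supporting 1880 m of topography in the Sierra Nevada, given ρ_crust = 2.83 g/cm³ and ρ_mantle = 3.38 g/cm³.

In Airy isostatic equilibrium: the weight of the topography is balanced by the buoyancy of the root, ρ_c h = (ρ_m − ρ_c) r.
r = h · ρ_c / (ρ_m − ρ_c) = 1880 m × 2.83 / (3.38 − 2.83) = 9670 m.

9670 m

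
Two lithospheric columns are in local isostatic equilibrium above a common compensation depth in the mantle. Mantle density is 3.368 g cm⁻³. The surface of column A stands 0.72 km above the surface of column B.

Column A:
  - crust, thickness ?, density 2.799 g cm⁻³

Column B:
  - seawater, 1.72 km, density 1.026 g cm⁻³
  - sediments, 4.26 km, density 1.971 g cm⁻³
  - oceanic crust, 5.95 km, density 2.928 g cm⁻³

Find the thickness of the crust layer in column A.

Take the compensation level at the base of the deeper column (depth z_c below the surface of column A) and equate Σ ρ_i t_i down to z_c; mantle fills any gap and the z_c terms cancel.
Column A: x×2.799 + (z_c − 0 − x)×3.368
Column B: 0.72×0 + 1.72×1.026 + 4.26×1.971 + 5.95×2.928 + (z_c − 0.72 − 11.93)×3.368
The z_c×3.368 term appears on both sides and cancels. Collect the known terms of each column as K = Σ(ρt)_known − 3.368 × (depth of known layers): K_A = 0 − 3.368×0 = 0; K_B = 27.58278 − 3.368×(0.72 + 11.93) = −15.02242.
Balance: K_A − x×(3.368 − 2.799) = K_B, so x = (K_A − K_B)/(3.368 − 2.799) = 15.0224/0.569 = 26.4 km.

26.4 km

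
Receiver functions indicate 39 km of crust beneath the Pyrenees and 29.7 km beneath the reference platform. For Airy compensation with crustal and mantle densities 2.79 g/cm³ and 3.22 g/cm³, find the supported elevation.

1.24 km

Excess crust Δ = 39 km − 29.7 km = 9.3 km, split between elevation h and root r with h + r = Δ.
Airy balance ρ_c h = (ρ_m − ρ_c) r gives r = h ρ_c/(ρ_m − ρ_c), so h (1 + ρ_c/(ρ_m − ρ_c)) = Δ, i.e. h = Δ (ρ_m − ρ_c)/ρ_m.
h = 9.3 km × 0.43/3.22 = 1.24 km.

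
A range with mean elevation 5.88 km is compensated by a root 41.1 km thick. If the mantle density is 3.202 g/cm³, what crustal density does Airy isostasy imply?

2.8 g/cm³

ρ_c h = (ρ_m − ρ_c) r → ρ_c (h + r) = ρ_m r → ρ_c = ρ_m r / (h + r).
ρ_c = 3.202 × 41.1 km / (5.88 km + 41.1 km) = 2.8 g/cm³.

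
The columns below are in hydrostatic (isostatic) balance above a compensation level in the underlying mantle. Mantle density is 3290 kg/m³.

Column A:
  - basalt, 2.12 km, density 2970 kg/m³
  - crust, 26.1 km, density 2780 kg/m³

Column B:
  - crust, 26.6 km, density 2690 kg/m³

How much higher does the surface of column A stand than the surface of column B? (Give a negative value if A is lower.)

−0.599 km

For any compensation level in the mantle, the mantle terms cancel and isostasy reduces to e = (Σt_A − Σt_B) − (Σ(ρt)_A − Σ(ρt)_B) / ρ_m.
Σt_A = 28.22 km; Σt_B = 26.6 km; Σ(ρt)_A = 78854.4; Σ(ρt)_B = 71554 (in km·kg/m³).
e = (28.22 − 26.6) − (78854.4 − 71554) / 3290 = −0.599 km.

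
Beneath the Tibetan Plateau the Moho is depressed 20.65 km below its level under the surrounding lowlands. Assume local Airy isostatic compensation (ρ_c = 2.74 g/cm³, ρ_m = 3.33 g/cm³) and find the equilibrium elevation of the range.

4.45 km

For local isostatic compensation: ρ_c h = (ρ_m − ρ_c) r.
h = r (ρ_m − ρ_c) / ρ_c = 20.65 km × (3.33 − 2.74) / 2.74 = 4.45 km.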